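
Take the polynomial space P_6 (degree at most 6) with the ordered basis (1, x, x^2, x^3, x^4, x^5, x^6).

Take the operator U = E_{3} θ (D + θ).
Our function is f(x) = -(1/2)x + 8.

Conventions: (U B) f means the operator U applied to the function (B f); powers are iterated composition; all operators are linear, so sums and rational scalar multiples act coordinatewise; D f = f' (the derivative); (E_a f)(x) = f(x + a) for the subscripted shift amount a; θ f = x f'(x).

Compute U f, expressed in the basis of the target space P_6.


the image equals g(x) = -(1/2)x - 3/2

D f = -1/2
θ f = -(1/2)x
(D + θ) f = -(1/2)x - 1/2
θ (D + θ) f = -(1/2)x
E_{3} θ (D + θ) f = -(1/2)x - 3/2


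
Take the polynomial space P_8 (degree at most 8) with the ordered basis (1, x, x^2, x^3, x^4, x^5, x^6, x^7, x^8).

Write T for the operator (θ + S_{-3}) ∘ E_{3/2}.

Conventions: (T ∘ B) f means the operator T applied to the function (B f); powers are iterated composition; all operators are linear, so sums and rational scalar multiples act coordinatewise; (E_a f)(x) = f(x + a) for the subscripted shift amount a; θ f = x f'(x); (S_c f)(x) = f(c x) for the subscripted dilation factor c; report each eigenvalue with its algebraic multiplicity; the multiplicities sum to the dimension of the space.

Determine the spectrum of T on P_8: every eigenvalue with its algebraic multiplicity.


image of 1: 1
image of x: -2x + 3/2
image of x^2: 11x^2 - 6x + 9/4
image of x^3: -24x^3 + (99/2)x^2 - (27/2)x + 27/8
image of x^4: 85x^4 - 144x^3 + (297/2)x^2 - 27x + 81/16
image of x^5: -238x^5 + (1275/2)x^4 - 540x^3 + (1485/4)x^2 - (405/8)x + 243/32
image of x^6: 735x^6 - 2142x^5 + (11475/4)x^4 - 1620x^3 + (13365/16)x^2 - (729/8)x + 729/64
image of x^7: -2180x^7 + (15435/2)x^6 - (22491/2)x^5 + (80325/8)x^4 - (8505/2)x^3 + (56133/32)x^2 - (5103/32)x + 2187/128
image of x^8: 6569x^8 - 26160x^7 + 46305x^6 - 44982x^5 + (240975/8)x^4 - 10206x^3 + (56133/16)x^2 - (2187/8)x + 6561/256
the matrix is upper triangular; its diagonal is (1, -2, 11, -24, 85, -238, 735, -2180, 6569)
for a triangular matrix the eigenvalues are the diagonal entries, with algebraic multiplicity their repetition count

λ = -2180 (multiplicity 1), λ = -238 (multiplicity 1), λ = -24 (multiplicity 1), λ = -2 (multiplicity 1), λ = 1 (multiplicity 1), λ = 11 (multiplicity 1), λ = 85 (multiplicity 1), λ = 735 (multiplicity 1), λ = 6569 (multiplicity 1)


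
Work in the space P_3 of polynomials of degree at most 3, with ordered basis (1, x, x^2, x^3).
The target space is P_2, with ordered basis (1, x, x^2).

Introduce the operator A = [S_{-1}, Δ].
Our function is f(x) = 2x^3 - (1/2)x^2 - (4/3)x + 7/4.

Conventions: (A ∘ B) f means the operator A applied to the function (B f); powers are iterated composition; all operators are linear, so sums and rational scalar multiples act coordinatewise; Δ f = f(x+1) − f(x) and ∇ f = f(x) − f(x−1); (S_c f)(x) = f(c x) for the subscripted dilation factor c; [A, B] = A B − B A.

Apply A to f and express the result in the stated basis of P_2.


the image equals g(x) = 12x^2 + 2x + 4/3

Δ f = 6x^2 + 5x + 1/6
S_{-1} Δ f = 6x^2 - 5x + 1/6
S_{-1} f = -2x^3 - (1/2)x^2 + (4/3)x + 7/4
Δ S_{-1} f = -6x^2 - 7x - 7/6
[S_{-1}, Δ] f = 12x^2 + 2x + 4/3


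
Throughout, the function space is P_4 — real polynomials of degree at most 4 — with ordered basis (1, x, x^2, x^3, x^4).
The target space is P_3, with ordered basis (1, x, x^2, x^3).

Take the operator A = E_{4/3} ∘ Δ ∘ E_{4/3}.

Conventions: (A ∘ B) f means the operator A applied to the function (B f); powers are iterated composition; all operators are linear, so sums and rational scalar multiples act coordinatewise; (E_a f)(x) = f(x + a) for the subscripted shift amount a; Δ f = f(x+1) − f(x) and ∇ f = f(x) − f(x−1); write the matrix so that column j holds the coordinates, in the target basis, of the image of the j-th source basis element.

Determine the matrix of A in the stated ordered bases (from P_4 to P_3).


image of 1: 0
image of x: 1
image of x^2: 2x + 19/3
image of x^3: 3x^2 + 19x + 91/3
image of x^4: 4x^3 + 38x^2 + (364/3)x + 3515/27
each image's coordinates form column j of the matrix

the matrix is [[0, 1, 19/3, 91/3, 3515/27]; [0, 0, 2, 19, 364/3]; [0, 0, 0, 3, 38]; [0, 0, 0, 0, 4]] (rows listed top to bottom)


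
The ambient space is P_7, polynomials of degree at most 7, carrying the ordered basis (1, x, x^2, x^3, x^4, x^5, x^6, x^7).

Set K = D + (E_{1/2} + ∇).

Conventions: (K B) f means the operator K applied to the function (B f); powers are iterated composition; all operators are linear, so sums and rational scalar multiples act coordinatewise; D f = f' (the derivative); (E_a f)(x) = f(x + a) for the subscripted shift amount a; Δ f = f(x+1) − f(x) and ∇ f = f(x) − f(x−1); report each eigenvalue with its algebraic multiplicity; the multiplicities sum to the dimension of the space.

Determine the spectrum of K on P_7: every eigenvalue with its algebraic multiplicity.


λ = 1 (multiplicity 8)

image of 1: 1
image of x: x + 5/2
image of x^2: x^2 + 5x - 3/4
image of x^3: x^3 + (15/2)x^2 - (9/4)x + 9/8
image of x^4: x^4 + 10x^3 - (9/2)x^2 + (9/2)x - 15/16
image of x^5: x^5 + (25/2)x^4 - (15/2)x^3 + (45/4)x^2 - (75/16)x + 33/32
image of x^6: x^6 + 15x^5 - (45/4)x^4 + (45/2)x^3 - (225/16)x^2 + (99/16)x - 63/64
image of x^7: x^7 + (35/2)x^6 - (63/4)x^5 + (315/8)x^4 - (525/16)x^3 + (693/32)x^2 - (441/64)x + 129/128
the matrix is upper triangular; its diagonal is (1, 1, 1, 1, 1, 1, 1, 1)
for a triangular matrix the eigenvalues are the diagonal entries, with algebraic multiplicity their repetition count


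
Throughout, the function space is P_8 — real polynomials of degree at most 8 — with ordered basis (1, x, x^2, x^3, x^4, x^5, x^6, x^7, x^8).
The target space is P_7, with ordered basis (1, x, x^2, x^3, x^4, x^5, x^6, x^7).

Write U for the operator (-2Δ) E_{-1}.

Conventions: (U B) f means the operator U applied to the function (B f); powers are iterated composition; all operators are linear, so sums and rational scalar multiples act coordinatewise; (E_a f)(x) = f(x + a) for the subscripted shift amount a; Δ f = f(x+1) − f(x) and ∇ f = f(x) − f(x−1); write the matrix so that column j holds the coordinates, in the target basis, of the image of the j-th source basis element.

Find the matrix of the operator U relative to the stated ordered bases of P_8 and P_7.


image of 1: 0
image of x: -2
image of x^2: -4x + 2
image of x^3: -6x^2 + 6x - 2
image of x^4: -8x^3 + 12x^2 - 8x + 2
image of x^5: -10x^4 + 20x^3 - 20x^2 + 10x - 2
image of x^6: -12x^5 + 30x^4 - 40x^3 + 30x^2 - 12x + 2
image of x^7: -14x^6 + 42x^5 - 70x^4 + 70x^3 - 42x^2 + 14x - 2
image of x^8: -16x^7 + 56x^6 - 112x^5 + 140x^4 - 112x^3 + 56x^2 - 16x + 2
each image's coordinates form column j of the matrix

the matrix is [[0, -2, 2, -2, 2, -2, 2, -2, 2]; [0, 0, -4, 6, -8, 10, -12, 14, -16]; [0, 0, 0, -6, 12, -20, 30, -42, 56]; [0, 0, 0, 0, -8, 20, -40, 70, -112]; [0, 0, 0, 0, 0, -10, 30, -70, 140]; [0, 0, 0, 0, 0, 0, -12, 42, -112]; [0, 0, 0, 0, 0, 0, 0, -14, 56]; [0, 0, 0, 0, 0, 0, 0, 0, -16]] (rows listed top to bottom)


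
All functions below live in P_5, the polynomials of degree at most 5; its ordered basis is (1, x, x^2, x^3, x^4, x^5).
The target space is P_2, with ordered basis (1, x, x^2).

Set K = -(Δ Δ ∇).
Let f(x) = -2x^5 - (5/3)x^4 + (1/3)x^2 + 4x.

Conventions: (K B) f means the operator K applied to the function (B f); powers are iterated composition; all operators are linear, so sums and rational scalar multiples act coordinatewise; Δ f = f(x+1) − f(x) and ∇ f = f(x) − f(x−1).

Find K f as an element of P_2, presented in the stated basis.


g(x) = 120x^2 + 160x + 80

∇ f = -10x^4 + (40/3)x^3 - 10x^2 + 4x + 10/3
Δ ∇ f = -40x^3 - 20x^2 - 20x - 8/3
Δ Δ ∇ f = -120x^2 - 160x - 80
(-(Δ Δ ∇)) f = 120x^2 + 160x + 80


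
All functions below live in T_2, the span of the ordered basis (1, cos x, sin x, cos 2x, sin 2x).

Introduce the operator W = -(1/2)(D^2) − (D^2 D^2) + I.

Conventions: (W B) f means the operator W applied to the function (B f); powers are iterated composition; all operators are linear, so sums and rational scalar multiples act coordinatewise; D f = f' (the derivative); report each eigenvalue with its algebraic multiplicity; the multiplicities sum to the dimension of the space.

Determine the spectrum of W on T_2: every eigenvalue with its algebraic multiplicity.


λ = -13 (multiplicity 2), λ = 1/2 (multiplicity 2), λ = 1 (multiplicity 1)

image of 1: 1
image of cos x: (1/2)cos x
image of sin x: (1/2)sin x
image of cos 2x: -13cos 2x
image of sin 2x: -13sin 2x
the matrix is diagonal; its diagonal is (1, 1/2, 1/2, -13, -13)
for a triangular matrix the eigenvalues are the diagonal entries, with algebraic multiplicity their repetition count


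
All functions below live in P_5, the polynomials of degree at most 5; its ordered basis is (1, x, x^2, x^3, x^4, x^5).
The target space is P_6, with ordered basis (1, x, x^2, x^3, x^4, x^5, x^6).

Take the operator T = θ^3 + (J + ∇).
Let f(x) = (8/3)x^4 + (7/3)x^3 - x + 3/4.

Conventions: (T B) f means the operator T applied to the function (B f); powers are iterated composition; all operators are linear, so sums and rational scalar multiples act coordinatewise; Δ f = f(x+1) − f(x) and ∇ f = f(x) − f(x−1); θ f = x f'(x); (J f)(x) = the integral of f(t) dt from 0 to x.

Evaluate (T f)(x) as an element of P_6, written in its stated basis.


θ f = (32/3)x^4 + 7x^3 - x
θ θ f = (128/3)x^4 + 21x^3 - x
θ θ θ f = (512/3)x^4 + 63x^3 - x
J f = (8/15)x^5 + (7/12)x^4 - (1/2)x^2 + (3/4)x
∇ f = (32/3)x^3 - 9x^2 + (11/3)x - 4/3
(J + ∇) f = (8/15)x^5 + (7/12)x^4 + (32/3)x^3 - (19/2)x^2 + (53/12)x - 4/3
(θ^3 + (J + ∇)) f = (8/15)x^5 + (685/4)x^4 + (221/3)x^3 - (19/2)x^2 + (41/12)x - 4/3

g(x) = (8/15)x^5 + (685/4)x^4 + (221/3)x^3 - (19/2)x^2 + (41/12)x - 4/3


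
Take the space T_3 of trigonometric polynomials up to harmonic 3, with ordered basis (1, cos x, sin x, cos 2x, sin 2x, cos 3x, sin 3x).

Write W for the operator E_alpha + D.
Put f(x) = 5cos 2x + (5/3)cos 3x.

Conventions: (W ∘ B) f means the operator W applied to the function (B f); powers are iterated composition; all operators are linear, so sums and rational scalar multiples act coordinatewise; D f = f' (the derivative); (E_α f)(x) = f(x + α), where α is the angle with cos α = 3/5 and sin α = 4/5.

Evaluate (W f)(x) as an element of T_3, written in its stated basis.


E_alpha f = -(7/5)cos 2x - (24/5)sin 2x - (39/25)cos 3x - (44/75)sin 3x
D f = -10sin 2x - 5sin 3x
(E_alpha + D) f = -(7/5)cos 2x - (74/5)sin 2x - (39/25)cos 3x - (419/75)sin 3x

the image equals g(x) = -(7/5)cos 2x - (74/5)sin 2x - (39/25)cos 3x - (419/75)sin 3x


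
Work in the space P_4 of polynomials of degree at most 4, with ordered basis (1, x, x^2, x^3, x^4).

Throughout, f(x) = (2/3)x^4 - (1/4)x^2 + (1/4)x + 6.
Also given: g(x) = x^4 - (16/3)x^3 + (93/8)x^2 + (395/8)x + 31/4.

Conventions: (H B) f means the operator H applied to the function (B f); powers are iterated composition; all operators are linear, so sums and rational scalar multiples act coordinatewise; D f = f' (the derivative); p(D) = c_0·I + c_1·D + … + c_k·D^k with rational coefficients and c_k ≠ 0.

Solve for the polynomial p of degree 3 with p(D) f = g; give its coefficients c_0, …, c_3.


c_0 = 3/2, c_1 = -2, c_2 = 3/2, c_3 = 3

D^0 f = (2/3)x^4 - (1/4)x^2 + (1/4)x + 6
D^1 f = (8/3)x^3 - (1/2)x + 1/4
D^2 f = 8x^2 - 1/2
D^3 f = 16x
matching coefficients of g against c_0 f + c_1 Df + … from the top degree down determines the c_i
solution: c_0 = 3/2, c_1 = -2, c_2 = 3/2, c_3 = 3


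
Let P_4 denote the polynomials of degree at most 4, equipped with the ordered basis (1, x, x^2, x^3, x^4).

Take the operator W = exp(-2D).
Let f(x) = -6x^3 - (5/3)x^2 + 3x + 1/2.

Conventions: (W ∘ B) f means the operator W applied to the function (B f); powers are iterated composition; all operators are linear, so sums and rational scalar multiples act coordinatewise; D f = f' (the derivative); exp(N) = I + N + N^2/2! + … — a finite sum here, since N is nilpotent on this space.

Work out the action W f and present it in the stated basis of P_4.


the image equals g(x) = -6x^3 + (103/3)x^2 - (187/3)x + 215/6

order-1 term: 36x^2 + (20/3)x - 6
order-2 term: -72x - 20/3
order-3 term: 48
the series for exp(-2D) f terminates at order 3
exp(-2D) f = -6x^3 + (103/3)x^2 - (187/3)x + 215/6


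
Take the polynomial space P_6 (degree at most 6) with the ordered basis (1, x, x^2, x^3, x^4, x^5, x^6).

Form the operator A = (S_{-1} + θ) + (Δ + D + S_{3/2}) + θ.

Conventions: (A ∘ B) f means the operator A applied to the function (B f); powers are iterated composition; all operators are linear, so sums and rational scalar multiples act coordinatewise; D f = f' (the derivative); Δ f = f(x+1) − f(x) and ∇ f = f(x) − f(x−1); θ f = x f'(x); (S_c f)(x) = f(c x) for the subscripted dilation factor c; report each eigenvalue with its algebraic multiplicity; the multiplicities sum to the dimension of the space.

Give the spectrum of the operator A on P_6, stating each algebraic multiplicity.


λ = 2 (multiplicity 1), λ = 5/2 (multiplicity 1), λ = 29/4 (multiplicity 1), λ = 67/8 (multiplicity 1), λ = 225/16 (multiplicity 1), λ = 531/32 (multiplicity 1), λ = 1561/64 (multiplicity 1)

image of 1: 2
image of x: (5/2)x + 2
image of x^2: (29/4)x^2 + 4x + 1
image of x^3: (67/8)x^3 + 6x^2 + 3x + 1
image of x^4: (225/16)x^4 + 8x^3 + 6x^2 + 4x + 1
image of x^5: (531/32)x^5 + 10x^4 + 10x^3 + 10x^2 + 5x + 1
image of x^6: (1561/64)x^6 + 12x^5 + 15x^4 + 20x^3 + 15x^2 + 6x + 1
the matrix is upper triangular; its diagonal is (2, 5/2, 29/4, 67/8, 225/16, 531/32, 1561/64)
for a triangular matrix the eigenvalues are the diagonal entries, with algebraic multiplicity their repetition count


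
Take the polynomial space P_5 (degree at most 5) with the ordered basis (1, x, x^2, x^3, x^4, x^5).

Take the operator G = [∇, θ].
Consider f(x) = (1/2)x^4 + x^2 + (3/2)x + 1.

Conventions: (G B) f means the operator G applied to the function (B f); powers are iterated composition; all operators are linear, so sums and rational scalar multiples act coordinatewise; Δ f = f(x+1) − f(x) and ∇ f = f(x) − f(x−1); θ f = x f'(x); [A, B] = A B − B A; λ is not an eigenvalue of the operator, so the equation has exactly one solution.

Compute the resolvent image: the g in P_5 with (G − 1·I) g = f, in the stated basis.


write g with unknown coordinates in the stated basis and equate coefficients in (G − 1·I) g = f
solving from the highest basis element down gives g = -(1/2)x^4 - 2x^3 - x^2 + (5/2)x - 1/2
check: G g = -2x^3 + 4x + 1/2
so G g − 1·g = (1/2)x^4 + x^2 + (3/2)x + 1 = f ✓

the image equals g(x) = -(1/2)x^4 - 2x^3 - x^2 + (5/2)x - 1/2


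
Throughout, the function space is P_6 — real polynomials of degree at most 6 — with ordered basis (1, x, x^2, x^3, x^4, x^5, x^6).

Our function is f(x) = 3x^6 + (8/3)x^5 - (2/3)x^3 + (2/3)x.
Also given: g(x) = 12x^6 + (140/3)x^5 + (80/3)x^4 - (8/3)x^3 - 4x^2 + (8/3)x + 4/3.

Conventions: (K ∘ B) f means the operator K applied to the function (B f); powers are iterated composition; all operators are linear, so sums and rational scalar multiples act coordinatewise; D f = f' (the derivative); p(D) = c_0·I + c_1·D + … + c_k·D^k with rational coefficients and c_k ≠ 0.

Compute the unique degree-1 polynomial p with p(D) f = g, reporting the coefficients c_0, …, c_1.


D^0 f = 3x^6 + (8/3)x^5 - (2/3)x^3 + (2/3)x
D^1 f = 18x^5 + (40/3)x^4 - 2x^2 + 2/3
matching coefficients of g against c_0 f + c_1 Df + … from the top degree down determines the c_i
solution: c_0 = 4, c_1 = 2

p(D) = 4·I + 2·D, i.e. c_0 = 4, c_1 = 2


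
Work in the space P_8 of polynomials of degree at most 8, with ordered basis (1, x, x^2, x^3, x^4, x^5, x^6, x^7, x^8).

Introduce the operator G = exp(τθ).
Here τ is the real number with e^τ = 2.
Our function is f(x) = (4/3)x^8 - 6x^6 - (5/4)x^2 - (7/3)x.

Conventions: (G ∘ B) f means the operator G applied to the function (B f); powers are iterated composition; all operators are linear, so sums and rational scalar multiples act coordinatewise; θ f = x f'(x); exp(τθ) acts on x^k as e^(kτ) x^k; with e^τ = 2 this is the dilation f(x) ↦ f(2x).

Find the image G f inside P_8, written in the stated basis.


exp(τθ) x^k = e^(kτ) x^k; with e^τ = 2 this sends x^k to 2^k x^k
x ↦ 2 x
x^2 ↦ 4 x^2
x^6 ↦ 64 x^6
x^8 ↦ 256 x^8
applying this coordinatewise to f: exp(τθ) f = (1024/3)x^8 - 384x^6 - 5x^2 - (14/3)x

the image equals g(x) = (1024/3)x^8 - 384x^6 - 5x^2 - (14/3)x


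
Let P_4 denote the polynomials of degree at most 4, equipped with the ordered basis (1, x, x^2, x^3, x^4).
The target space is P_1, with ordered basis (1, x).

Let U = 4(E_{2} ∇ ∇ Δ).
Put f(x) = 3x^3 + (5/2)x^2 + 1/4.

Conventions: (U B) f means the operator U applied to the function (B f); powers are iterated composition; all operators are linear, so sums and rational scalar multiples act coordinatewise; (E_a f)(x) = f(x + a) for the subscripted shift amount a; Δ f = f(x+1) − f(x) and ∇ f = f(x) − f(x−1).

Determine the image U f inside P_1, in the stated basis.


g(x) = 72

Δ f = 9x^2 + 14x + 11/2
∇ Δ f = 18x + 5
∇ ∇ Δ f = 18
E_{2} (∇ ∇ Δ) f = 18
(4(E_{2} ∇ ∇ Δ)) f = 72


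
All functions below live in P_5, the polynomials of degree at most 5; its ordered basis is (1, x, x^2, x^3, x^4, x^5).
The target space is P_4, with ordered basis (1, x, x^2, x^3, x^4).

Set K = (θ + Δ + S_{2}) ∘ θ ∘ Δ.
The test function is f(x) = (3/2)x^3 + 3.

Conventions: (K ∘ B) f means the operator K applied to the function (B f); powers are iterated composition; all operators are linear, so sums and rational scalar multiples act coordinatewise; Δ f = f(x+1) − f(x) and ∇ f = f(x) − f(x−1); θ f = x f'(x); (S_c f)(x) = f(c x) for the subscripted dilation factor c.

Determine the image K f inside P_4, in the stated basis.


the image equals g(x) = 54x^2 + (63/2)x + 27/2

Δ f = (9/2)x^2 + (9/2)x + 3/2
θ Δ f = 9x^2 + (9/2)x
θ θ Δ f = 18x^2 + (9/2)x
Δ θ Δ f = 18x + 27/2
S_{2} θ Δ f = 36x^2 + 9x
(θ + Δ + S_{2}) θ Δ f = 54x^2 + (63/2)x + 27/2


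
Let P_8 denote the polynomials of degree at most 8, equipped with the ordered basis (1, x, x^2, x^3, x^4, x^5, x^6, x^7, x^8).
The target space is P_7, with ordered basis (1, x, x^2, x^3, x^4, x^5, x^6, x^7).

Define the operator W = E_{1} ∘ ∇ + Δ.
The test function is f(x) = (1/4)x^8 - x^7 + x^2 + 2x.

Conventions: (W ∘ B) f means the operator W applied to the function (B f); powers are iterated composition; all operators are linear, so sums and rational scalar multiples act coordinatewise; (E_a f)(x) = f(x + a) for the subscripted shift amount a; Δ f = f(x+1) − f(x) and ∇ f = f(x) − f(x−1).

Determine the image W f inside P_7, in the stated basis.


the result is g(x) = 4x^7 - 14x^5 - 35x^4 - 42x^3 - 28x^2 - 6x + 9/2

∇ f = 2x^7 - 14x^6 + 35x^5 - (105/2)x^4 + 49x^3 - 28x^2 + 11x - 1/4
E_{1} ∇ f = 2x^7 - 7x^5 - (35/2)x^4 - 21x^3 - 14x^2 - 3x + 9/4
Δ f = 2x^7 - 7x^5 - (35/2)x^4 - 21x^3 - 14x^2 - 3x + 9/4
(E_{1} ∘ ∇ + Δ) f = 4x^7 - 14x^5 - 35x^4 - 42x^3 - 28x^2 - 6x + 9/2


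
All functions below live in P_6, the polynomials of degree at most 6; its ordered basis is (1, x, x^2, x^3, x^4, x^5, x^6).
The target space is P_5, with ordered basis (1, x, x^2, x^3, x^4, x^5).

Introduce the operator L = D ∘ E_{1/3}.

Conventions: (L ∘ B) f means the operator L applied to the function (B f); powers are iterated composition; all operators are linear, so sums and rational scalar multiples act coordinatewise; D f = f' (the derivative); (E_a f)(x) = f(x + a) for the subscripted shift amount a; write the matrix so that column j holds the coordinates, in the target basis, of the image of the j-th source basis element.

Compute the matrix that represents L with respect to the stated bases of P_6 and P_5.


image of 1: 0
image of x: 1
image of x^2: 2x + 2/3
image of x^3: 3x^2 + 2x + 1/3
image of x^4: 4x^3 + 4x^2 + (4/3)x + 4/27
image of x^5: 5x^4 + (20/3)x^3 + (10/3)x^2 + (20/27)x + 5/81
image of x^6: 6x^5 + 10x^4 + (20/3)x^3 + (20/9)x^2 + (10/27)x + 2/81
each image's coordinates form column j of the matrix

the matrix is [[0, 1, 2/3, 1/3, 4/27, 5/81, 2/81]; [0, 0, 2, 2, 4/3, 20/27, 10/27]; [0, 0, 0, 3, 4, 10/3, 20/9]; [0, 0, 0, 0, 4, 20/3, 20/3]; [0, 0, 0, 0, 0, 5, 10]; [0, 0, 0, 0, 0, 0, 6]] (rows listed top to bottom)


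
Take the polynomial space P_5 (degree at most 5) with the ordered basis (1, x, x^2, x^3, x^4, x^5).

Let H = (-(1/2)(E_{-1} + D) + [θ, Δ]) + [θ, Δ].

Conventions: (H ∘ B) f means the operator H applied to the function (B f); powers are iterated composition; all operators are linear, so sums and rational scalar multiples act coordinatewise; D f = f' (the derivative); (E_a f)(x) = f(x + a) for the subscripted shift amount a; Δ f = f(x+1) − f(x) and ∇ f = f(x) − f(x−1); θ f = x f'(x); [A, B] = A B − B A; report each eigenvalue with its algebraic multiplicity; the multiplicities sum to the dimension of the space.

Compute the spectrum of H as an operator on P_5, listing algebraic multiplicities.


image of 1: -1/2
image of x: -(1/2)x - 2
image of x^2: -(1/2)x^2 - 4x - 9/2
image of x^3: -(1/2)x^3 - 6x^2 - (27/2)x - 11/2
image of x^4: -(1/2)x^4 - 8x^3 - 27x^2 - 22x - 17/2
image of x^5: -(1/2)x^5 - 10x^4 - 45x^3 - 55x^2 - (85/2)x - 19/2
the matrix is upper triangular; its diagonal is (-1/2, -1/2, -1/2, -1/2, -1/2, -1/2)
for a triangular matrix the eigenvalues are the diagonal entries, with algebraic multiplicity their repetition count

λ = -1/2 (multiplicity 6)


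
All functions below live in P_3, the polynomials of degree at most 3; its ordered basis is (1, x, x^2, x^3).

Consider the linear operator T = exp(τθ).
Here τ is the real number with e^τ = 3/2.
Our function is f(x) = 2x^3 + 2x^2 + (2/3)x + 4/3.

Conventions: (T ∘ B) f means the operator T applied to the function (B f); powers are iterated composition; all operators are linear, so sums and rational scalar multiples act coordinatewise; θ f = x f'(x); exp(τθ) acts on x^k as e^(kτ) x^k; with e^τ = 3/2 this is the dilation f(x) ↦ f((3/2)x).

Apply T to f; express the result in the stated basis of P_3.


g(x) = (27/4)x^3 + (9/2)x^2 + x + 4/3

exp(τθ) x^k = e^(kτ) x^k; with e^τ = 3/2 this sends x^k to (3/2)^k x^k
x ↦ 3/2 x
x^2 ↦ 9/4 x^2
x^3 ↦ 27/8 x^3
applying this coordinatewise to f: exp(τθ) f = (27/4)x^3 + (9/2)x^2 + x + 4/3


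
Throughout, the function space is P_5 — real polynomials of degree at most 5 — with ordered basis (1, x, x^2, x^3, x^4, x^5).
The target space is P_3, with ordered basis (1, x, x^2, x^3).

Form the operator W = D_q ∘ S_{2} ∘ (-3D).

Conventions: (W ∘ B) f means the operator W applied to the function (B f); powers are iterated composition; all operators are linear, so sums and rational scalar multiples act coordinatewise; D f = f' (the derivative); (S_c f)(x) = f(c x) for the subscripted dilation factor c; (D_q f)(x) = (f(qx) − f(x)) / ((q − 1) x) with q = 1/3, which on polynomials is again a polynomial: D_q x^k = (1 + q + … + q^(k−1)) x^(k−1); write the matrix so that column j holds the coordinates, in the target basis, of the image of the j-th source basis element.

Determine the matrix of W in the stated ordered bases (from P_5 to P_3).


image of 1: 0
image of x: 0
image of x^2: -12
image of x^3: -48x
image of x^4: -(416/3)x^2
image of x^5: -(3200/9)x^3
each image's coordinates form column j of the matrix

the matrix is [[0, 0, -12, 0, 0, 0]; [0, 0, 0, -48, 0, 0]; [0, 0, 0, 0, -416/3, 0]; [0, 0, 0, 0, 0, -3200/9]] (rows listed top to bottom)


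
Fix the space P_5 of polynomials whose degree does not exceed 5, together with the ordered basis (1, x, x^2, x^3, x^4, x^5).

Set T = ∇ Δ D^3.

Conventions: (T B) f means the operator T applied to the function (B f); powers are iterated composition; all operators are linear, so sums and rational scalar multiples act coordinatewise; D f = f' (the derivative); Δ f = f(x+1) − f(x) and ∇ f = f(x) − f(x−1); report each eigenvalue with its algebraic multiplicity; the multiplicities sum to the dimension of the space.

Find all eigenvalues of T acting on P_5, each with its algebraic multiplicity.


λ = 0 (multiplicity 6)

image of 1: 0
image of x: 0
image of x^2: 0
image of x^3: 0
image of x^4: 0
image of x^5: 120
the matrix is upper triangular; its diagonal is (0, 0, 0, 0, 0, 0)
for a triangular matrix the eigenvalues are the diagonal entries, with algebraic multiplicity their repetition count


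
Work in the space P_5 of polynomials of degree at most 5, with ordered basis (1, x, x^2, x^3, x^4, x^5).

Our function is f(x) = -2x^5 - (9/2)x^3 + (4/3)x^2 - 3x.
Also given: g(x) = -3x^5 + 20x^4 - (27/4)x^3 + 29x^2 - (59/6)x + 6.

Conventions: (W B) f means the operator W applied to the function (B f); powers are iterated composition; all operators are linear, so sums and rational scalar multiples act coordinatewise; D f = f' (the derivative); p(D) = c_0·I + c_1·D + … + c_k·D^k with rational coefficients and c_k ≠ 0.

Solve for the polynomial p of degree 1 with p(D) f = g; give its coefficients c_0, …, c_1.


p(D) = (3/2)·I − 2·D, i.e. c_0 = 3/2, c_1 = -2

D^0 f = -2x^5 - (9/2)x^3 + (4/3)x^2 - 3x
D^1 f = -10x^4 - (27/2)x^2 + (8/3)x - 3
matching coefficients of g against c_0 f + c_1 Df + … from the top degree down determines the c_i
solution: c_0 = 3/2, c_1 = -2


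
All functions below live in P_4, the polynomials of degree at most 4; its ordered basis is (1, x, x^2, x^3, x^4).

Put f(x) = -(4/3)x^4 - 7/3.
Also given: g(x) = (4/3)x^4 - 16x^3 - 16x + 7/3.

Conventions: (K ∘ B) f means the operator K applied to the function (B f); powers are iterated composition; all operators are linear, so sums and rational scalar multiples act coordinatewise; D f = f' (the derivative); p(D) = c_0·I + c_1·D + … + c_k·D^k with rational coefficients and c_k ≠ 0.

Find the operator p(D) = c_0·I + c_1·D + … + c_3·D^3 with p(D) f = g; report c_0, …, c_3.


c_0 = -1, c_1 = 3, c_2 = 0, c_3 = 1/2

D^0 f = -(4/3)x^4 - 7/3
D^1 f = -(16/3)x^3
D^2 f = -16x^2
D^3 f = -32x
matching coefficients of g against c_0 f + c_1 Df + … from the top degree down determines the c_i
solution: c_0 = -1, c_1 = 3, c_2 = 0, c_3 = 1/2


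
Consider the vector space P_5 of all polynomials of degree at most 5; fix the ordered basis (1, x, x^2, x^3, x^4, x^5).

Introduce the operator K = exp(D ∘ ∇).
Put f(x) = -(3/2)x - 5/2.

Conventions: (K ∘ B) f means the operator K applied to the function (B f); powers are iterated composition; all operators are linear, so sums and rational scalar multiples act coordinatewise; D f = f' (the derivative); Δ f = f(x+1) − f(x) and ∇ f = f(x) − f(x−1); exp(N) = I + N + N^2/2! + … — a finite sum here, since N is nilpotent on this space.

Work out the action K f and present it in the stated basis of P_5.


g(x) = -(3/2)x - 5/2

the series for exp(D ∘ ∇) f terminates at order 0
exp(D ∘ ∇) f = -(3/2)x - 5/2


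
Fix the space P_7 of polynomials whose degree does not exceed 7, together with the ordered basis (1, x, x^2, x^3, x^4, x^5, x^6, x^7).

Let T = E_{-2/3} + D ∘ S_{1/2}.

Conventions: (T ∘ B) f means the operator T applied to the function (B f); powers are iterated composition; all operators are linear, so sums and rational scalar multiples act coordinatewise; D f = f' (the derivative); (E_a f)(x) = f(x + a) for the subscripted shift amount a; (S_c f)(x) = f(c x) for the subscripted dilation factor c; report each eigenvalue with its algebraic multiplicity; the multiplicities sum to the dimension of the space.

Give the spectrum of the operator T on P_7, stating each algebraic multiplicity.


image of 1: 1
image of x: x - 1/6
image of x^2: x^2 - (5/6)x + 4/9
image of x^3: x^3 - (13/8)x^2 + (4/3)x - 8/27
image of x^4: x^4 - (29/12)x^3 + (8/3)x^2 - (32/27)x + 16/81
image of x^5: x^5 - (305/96)x^4 + (40/9)x^3 - (80/27)x^2 + (80/81)x - 32/243
image of x^6: x^6 - (125/32)x^5 + (20/3)x^4 - (160/27)x^3 + (80/27)x^2 - (64/81)x + 64/729
image of x^7: x^7 - (1771/384)x^6 + (28/3)x^5 - (280/27)x^4 + (560/81)x^3 - (224/81)x^2 + (448/729)x - 128/2187
the matrix is upper triangular; its diagonal is (1, 1, 1, 1, 1, 1, 1, 1)
for a triangular matrix the eigenvalues are the diagonal entries, with algebraic multiplicity their repetition count

λ = 1 (multiplicity 8)


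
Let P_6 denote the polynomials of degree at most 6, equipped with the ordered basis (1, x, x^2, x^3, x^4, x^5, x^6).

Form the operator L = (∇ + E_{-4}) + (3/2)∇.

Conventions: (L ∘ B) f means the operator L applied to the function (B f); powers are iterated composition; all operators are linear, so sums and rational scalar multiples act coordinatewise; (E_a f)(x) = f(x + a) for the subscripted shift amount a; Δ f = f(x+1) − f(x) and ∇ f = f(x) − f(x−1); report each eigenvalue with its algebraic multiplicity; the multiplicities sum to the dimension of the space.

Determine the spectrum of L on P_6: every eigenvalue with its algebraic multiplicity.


λ = 1 (multiplicity 7)

image of 1: 1
image of x: x - 3/2
image of x^2: x^2 - 3x + 27/2
image of x^3: x^3 - (9/2)x^2 + (81/2)x - 123/2
image of x^4: x^4 - 6x^3 + 81x^2 - 246x + 507/2
image of x^5: x^5 - (15/2)x^4 + 135x^3 - 615x^2 + (2535/2)x - 2043/2
image of x^6: x^6 - 9x^5 + (405/2)x^4 - 1230x^3 + (7605/2)x^2 - 6129x + 8187/2
the matrix is upper triangular; its diagonal is (1, 1, 1, 1, 1, 1, 1)
for a triangular matrix the eigenvalues are the diagonal entries, with algebraic multiplicity their repetition count


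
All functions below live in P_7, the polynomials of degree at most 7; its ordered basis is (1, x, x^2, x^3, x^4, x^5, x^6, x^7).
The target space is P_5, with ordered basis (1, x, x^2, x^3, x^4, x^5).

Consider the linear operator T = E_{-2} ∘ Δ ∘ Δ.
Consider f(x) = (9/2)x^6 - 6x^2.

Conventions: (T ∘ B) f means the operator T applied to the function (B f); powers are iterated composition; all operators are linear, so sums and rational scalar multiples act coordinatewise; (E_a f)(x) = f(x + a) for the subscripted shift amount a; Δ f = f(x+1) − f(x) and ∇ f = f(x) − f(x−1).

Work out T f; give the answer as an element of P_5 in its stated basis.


Δ f = 27x^5 + (135/2)x^4 + 90x^3 + (135/2)x^2 + 15x - 3/2
Δ Δ f = 135x^4 + 540x^3 + 945x^2 + 810x + 267
E_{-2} Δ Δ f = 135x^4 - 540x^3 + 945x^2 - 810x + 267

the image equals g(x) = 135x^4 - 540x^3 + 945x^2 - 810x + 267


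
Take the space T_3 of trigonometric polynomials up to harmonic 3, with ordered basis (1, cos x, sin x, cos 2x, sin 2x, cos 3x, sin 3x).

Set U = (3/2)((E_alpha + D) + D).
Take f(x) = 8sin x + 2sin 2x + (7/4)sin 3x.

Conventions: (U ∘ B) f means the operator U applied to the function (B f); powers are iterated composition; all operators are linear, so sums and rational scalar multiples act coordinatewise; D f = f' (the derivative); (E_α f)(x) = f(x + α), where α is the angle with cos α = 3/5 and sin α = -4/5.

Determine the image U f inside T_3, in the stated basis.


E_alpha f = -(32/5)cos x + (24/5)sin x - (48/25)cos 2x - (14/25)sin 2x - (77/125)cos 3x - (819/500)sin 3x
D f = 8cos x + 4cos 2x + (21/4)cos 3x
(E_alpha + D) f = (8/5)cos x + (24/5)sin x + (52/25)cos 2x - (14/25)sin 2x + (2317/500)cos 3x - (819/500)sin 3x
D f = 8cos x + 4cos 2x + (21/4)cos 3x
((E_alpha + D) + D) f = (48/5)cos x + (24/5)sin x + (152/25)cos 2x - (14/25)sin 2x + (2471/250)cos 3x - (819/500)sin 3x
((3/2)((E_alpha + D) + D)) f = (72/5)cos x + (36/5)sin x + (228/25)cos 2x - (21/25)sin 2x + (7413/500)cos 3x - (2457/1000)sin 3x

g(x) = (72/5)cos x + (36/5)sin x + (228/25)cos 2x - (21/25)sin 2x + (7413/500)cos 3x - (2457/1000)sin 3x


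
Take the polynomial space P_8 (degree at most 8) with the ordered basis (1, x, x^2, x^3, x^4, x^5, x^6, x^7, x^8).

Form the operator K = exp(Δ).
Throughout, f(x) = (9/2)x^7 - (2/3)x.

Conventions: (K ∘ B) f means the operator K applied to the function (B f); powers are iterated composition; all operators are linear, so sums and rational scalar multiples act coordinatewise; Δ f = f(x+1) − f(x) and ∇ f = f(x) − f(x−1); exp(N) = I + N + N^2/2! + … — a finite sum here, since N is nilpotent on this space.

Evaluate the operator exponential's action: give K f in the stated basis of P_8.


order-1 term: (63/2)x^6 + (189/2)x^5 + (315/2)x^4 + (315/2)x^3 + (189/2)x^2 + (63/2)x + 23/6
order-2 term: (189/2)x^5 + (945/2)x^4 + (2205/2)x^3 + (2835/2)x^2 + (1953/2)x + 567/2
order-3 term: (315/2)x^4 + 945x^3 + (4725/2)x^2 + 2835x + 2709/2
order-4 term: (315/2)x^3 + 945x^2 + (4095/2)x + 1575
order-5 term: (189/2)x^2 + (945/2)x + 630
order-6 term: (63/2)x + 189/2
order-7 term: 9/2
the series for exp(Δ) f terminates at order 7
exp(Δ) f = (9/2)x^7 + (63/2)x^6 + 189x^5 + (1575/2)x^4 + (4725/2)x^3 + 4914x^2 + (38363/6)x + 23675/6

the image equals g(x) = (9/2)x^7 + (63/2)x^6 + 189x^5 + (1575/2)x^4 + (4725/2)x^3 + 4914x^2 + (38363/6)x + 23675/6


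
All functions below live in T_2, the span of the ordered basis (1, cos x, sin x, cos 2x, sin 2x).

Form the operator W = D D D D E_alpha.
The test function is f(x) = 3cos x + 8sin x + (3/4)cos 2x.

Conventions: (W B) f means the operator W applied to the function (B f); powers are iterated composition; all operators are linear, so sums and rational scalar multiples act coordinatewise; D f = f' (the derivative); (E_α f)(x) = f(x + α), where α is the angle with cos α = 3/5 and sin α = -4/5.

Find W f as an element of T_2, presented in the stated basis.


the result is g(x) = -(23/5)cos x + (36/5)sin x - (84/25)cos 2x + (288/25)sin 2x

E_alpha f = -(23/5)cos x + (36/5)sin x - (21/100)cos 2x + (18/25)sin 2x
D E_alpha f = (36/5)cos x + (23/5)sin x + (36/25)cos 2x + (21/50)sin 2x
D D E_alpha f = (23/5)cos x - (36/5)sin x + (21/25)cos 2x - (72/25)sin 2x
D D D E_alpha f = -(36/5)cos x - (23/5)sin x - (144/25)cos 2x - (42/25)sin 2x
D (D D D E_alpha) f = -(23/5)cos x + (36/5)sin x - (84/25)cos 2x + (288/25)sin 2x


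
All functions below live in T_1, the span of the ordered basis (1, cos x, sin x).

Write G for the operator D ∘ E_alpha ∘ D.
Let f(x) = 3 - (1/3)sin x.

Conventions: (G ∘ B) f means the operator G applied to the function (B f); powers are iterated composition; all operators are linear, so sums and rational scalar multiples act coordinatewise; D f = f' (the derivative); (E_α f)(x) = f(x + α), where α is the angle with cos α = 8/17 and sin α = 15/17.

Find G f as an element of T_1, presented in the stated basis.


D f = -(1/3)cos x
E_alpha D f = -(8/51)cos x + (5/17)sin x
D E_alpha D f = (5/17)cos x + (8/51)sin x

the image equals g(x) = (5/17)cos x + (8/51)sin x


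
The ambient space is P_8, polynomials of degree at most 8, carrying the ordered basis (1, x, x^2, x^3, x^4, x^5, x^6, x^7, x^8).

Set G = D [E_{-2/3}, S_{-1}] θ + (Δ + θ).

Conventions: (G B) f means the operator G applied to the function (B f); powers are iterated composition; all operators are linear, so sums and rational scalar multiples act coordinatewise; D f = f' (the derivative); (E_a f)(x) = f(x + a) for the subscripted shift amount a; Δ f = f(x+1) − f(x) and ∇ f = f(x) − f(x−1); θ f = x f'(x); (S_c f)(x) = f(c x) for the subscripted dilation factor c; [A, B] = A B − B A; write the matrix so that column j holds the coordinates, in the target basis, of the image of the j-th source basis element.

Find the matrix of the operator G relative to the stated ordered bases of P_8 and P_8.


image of 1: 0
image of x: x + 1
image of x^2: 2x^2 + 2x - 13/3
image of x^3: 3x^3 + 3x^2 + 27x + 1
image of x^4: 4x^4 + 4x^3 - 58x^2 + 4x - 229/27
image of x^5: 5x^5 + 5x^4 + (430/3)x^3 + 10x^2 + (1735/27)x + 1
image of x^6: 6x^6 + 6x^5 - 225x^4 + 20x^3 - (595/3)x^2 + 6x - 229/27
image of x^7: 7x^7 + 7x^6 + 413x^5 + 35x^4 + (16625/27)x^3 + 21x^2 + (6839/81)x + 1
image of x^8: 8x^8 + 8x^7 - (1708/3)x^6 + 56x^5 - (33950/27)x^4 + 56x^3 - (26404/81)x^2 + 8x - 14197/2187
each image's coordinates form column j of the matrix

the matrix is [[0, 1, -13/3, 1, -229/27, 1, -229/27, 1, -14197/2187]; [0, 1, 2, 27, 4, 1735/27, 6, 6839/81, 8]; [0, 0, 2, 3, -58, 10, -595/3, 21, -26404/81]; [0, 0, 0, 3, 4, 430/3, 20, 16625/27, 56]; [0, 0, 0, 0, 4, 5, -225, 35, -33950/27]; [0, 0, 0, 0, 0, 5, 6, 413, 56]; [0, 0, 0, 0, 0, 0, 6, 7, -1708/3]; [0, 0, 0, 0, 0, 0, 0, 7, 8]; [0, 0, 0, 0, 0, 0, 0, 0, 8]] (rows listed top to bottom)


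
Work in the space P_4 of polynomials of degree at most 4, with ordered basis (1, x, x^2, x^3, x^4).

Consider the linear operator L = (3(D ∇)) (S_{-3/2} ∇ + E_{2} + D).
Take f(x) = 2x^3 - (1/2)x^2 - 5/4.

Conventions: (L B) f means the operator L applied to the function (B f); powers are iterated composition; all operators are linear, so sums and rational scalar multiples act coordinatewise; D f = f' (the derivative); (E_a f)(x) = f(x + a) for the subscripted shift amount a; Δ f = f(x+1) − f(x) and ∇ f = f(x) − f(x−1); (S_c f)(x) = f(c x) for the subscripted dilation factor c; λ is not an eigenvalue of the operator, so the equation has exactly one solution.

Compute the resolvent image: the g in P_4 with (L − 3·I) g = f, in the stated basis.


the image equals g(x) = -(2/3)x^3 + (1/6)x^2 - 4x - 73/4

write g with unknown coordinates in the stated basis and equate coefficients in (L − 3·I) g = f
solving from the highest basis element down gives g = -(2/3)x^3 + (1/6)x^2 - 4x - 73/4
check: L g = -12x - 56
so L g − 3·g = 2x^3 - (1/2)x^2 - 5/4 = f ✓


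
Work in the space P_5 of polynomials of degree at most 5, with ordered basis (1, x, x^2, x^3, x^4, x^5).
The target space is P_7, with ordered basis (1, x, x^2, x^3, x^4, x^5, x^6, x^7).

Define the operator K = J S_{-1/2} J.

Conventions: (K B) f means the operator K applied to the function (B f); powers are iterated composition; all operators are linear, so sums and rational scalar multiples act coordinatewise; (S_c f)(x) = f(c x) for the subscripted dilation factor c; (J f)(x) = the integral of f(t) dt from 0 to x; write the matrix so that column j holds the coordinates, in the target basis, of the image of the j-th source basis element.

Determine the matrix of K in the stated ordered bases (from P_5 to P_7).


the matrix is [[0, 0, 0, 0, 0, 0]; [0, 0, 0, 0, 0, 0]; [-1/4, 0, 0, 0, 0, 0]; [0, 1/24, 0, 0, 0, 0]; [0, 0, -1/96, 0, 0, 0]; [0, 0, 0, 1/320, 0, 0]; [0, 0, 0, 0, -1/960, 0]; [0, 0, 0, 0, 0, 1/2688]] (rows listed top to bottom)

image of 1: -(1/4)x^2
image of x: (1/24)x^3
image of x^2: -(1/96)x^4
image of x^3: (1/320)x^5
image of x^4: -(1/960)x^6
image of x^5: (1/2688)x^7
each image's coordinates form column j of the matrix


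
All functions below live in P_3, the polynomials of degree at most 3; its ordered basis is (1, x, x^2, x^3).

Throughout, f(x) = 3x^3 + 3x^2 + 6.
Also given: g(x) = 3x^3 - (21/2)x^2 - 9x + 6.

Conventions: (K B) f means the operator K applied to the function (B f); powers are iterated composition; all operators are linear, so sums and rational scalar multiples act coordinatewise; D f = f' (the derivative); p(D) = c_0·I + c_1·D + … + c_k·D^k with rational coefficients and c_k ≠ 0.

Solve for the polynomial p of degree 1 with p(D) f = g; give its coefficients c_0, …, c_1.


D^0 f = 3x^3 + 3x^2 + 6
D^1 f = 9x^2 + 6x
matching coefficients of g against c_0 f + c_1 Df + … from the top degree down determines the c_i
solution: c_0 = 1, c_1 = -3/2

c_0 = 1, c_1 = -3/2


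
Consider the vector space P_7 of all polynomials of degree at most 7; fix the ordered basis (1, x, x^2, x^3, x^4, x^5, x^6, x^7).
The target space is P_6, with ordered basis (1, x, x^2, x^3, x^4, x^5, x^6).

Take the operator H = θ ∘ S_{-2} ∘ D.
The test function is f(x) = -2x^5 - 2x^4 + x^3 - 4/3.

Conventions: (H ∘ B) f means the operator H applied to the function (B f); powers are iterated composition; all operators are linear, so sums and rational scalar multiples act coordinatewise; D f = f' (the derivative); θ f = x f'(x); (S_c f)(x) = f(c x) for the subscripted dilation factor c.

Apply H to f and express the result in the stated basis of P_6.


D f = -10x^4 - 8x^3 + 3x^2
S_{-2} D f = -160x^4 + 64x^3 + 12x^2
θ S_{-2} D f = -640x^4 + 192x^3 + 24x^2

the image equals g(x) = -640x^4 + 192x^3 + 24x^2
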